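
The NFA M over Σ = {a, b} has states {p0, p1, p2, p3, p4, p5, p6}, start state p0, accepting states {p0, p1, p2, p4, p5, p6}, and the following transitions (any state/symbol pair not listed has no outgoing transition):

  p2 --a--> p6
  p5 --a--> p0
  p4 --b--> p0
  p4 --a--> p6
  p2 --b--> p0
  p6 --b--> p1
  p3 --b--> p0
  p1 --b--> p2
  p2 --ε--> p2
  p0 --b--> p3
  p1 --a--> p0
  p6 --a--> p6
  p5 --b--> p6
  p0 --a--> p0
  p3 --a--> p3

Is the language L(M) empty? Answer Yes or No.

The empty string ε is accepted: the run p0 ends in the accepting state p0.
Since at least one string is accepted, L(M) is not empty.

No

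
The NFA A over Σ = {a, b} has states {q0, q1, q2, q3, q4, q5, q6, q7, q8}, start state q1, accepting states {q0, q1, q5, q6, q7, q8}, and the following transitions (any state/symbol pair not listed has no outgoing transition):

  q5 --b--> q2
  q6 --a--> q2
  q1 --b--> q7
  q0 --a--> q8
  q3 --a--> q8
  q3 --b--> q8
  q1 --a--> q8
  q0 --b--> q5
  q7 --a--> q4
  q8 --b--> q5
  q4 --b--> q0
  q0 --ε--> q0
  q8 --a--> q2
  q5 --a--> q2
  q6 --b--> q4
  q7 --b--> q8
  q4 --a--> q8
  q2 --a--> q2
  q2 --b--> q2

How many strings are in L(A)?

12

The useful subgraph on states {q0, q1, q4, q5, q7, q8} is acyclic, so L(A) is finite; the longest accepting path visits 6 useful states, giving maximum string length 5.
Counting accepting paths from q1 by length: 1 of length 0, 2 of length 1, 2 of length 2, 3 of length 3, 3 of length 4, 1 of length 5. Total 12.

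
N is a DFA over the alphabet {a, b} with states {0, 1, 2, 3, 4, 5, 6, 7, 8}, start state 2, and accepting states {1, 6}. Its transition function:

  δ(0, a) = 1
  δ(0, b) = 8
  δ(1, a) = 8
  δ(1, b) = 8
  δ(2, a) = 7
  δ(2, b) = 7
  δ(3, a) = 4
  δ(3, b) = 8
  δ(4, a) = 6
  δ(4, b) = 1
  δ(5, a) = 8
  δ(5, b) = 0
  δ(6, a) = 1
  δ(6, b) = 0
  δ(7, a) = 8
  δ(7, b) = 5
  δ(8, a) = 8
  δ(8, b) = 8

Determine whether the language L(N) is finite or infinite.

The useful states (reachable from 2 and able to reach an accepting state) are {0, 1, 2, 5, 7}.
Restricted to these states the transition graph has no cycle, so every accepting path has bounded length and L is finite.

finite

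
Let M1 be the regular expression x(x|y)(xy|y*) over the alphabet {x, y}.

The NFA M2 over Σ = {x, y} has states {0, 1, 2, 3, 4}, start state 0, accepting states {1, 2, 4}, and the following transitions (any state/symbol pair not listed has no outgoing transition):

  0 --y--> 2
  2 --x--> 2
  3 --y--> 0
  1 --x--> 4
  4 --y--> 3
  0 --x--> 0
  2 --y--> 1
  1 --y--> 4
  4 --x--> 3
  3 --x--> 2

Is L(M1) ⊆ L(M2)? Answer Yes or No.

No

The string xx is in L(M1) but not in L(M2).
So L(M1) ⊄ L(M2).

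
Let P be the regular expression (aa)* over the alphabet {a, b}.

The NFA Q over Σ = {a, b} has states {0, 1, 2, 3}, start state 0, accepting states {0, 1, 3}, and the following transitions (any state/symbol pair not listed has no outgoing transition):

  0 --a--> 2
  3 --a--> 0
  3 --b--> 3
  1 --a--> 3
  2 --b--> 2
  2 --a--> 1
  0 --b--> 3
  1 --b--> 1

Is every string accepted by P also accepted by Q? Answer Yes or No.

Yes

Converting the expression P to a DFA (subset construction, then merging equivalent states) gives the minimal DFA with states {p0, p1, p2}, start state p0, accepting states {p0} and transitions p0: a→p1, b→p2; p1: a→p0, b→p2; p2: a→p2, b→p2.
Exploring the product automaton P × Q from the start pair (p0, 0), following both machines on each input symbol, reaches 8 state pairs: (p0, 0), (p1, 2), (p2, 3), (p0, 1), (p2, 2), (p2, 0), (p1, 3), (p2, 1).
P accepts in {p0} and Q accepts in {0, 1, 3}. The reachable pairs whose P-component is accepting are (p0, 0), (p0, 1); in each of them the Q-component is accepting too, so the product for L(P) \ L(Q) (P-component accepting, Q-component rejecting) has no reachable accepting pair and the difference is empty.
Hence every string in L(P) is also in L(Q).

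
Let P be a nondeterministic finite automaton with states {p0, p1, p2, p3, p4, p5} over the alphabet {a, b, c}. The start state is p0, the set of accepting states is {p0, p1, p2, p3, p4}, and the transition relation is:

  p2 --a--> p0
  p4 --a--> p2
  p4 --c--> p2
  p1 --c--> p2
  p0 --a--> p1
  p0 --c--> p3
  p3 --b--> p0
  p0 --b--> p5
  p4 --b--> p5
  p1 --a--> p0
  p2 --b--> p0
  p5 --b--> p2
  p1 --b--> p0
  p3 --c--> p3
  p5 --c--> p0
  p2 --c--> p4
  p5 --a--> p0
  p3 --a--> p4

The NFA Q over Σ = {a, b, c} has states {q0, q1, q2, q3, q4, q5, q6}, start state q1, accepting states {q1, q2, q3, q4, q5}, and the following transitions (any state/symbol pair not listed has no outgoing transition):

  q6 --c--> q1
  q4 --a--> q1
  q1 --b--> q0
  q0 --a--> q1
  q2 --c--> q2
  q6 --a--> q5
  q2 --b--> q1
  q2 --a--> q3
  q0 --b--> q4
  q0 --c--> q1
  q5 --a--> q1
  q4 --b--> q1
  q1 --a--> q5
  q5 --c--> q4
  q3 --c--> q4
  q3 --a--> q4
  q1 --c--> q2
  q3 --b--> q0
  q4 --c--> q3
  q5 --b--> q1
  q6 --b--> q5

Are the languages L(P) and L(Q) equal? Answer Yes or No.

Yes

Exploring the product automaton P × Q from the start pair (p0, q1), following both machines on each input symbol, reaches 6 state pairs: (p0, q1), (p1, q5), (p5, q0), (p3, q2), (p2, q4), (p4, q3).
P accepts in {p0, p1, p2, p3, p4} and Q accepts in {q1, q2, q3, q4, q5}. In every reachable pair the two components are either both accepting — (p0, q1), (p1, q5), (p3, q2), (p2, q4), (p4, q3) — or both non-accepting, so no string is accepted by exactly one of the machines: L(P) \ L(Q) and L(Q) \ L(P) are both empty.
Hence every string is accepted by P iff it is accepted by Q, and the two languages coincide.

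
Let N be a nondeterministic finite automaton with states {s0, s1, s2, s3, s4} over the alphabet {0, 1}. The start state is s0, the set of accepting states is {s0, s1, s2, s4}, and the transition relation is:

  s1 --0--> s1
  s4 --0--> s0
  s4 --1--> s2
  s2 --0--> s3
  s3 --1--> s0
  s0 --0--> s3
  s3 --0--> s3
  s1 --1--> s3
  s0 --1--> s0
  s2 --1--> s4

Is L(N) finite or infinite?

State s0 is reachable from the start and can reach an accepting state, and it lies on the cycle s0 → s0.
Traversing that cycle any number of times yields accepted strings of unbounded length, so the language is infinite.

infinite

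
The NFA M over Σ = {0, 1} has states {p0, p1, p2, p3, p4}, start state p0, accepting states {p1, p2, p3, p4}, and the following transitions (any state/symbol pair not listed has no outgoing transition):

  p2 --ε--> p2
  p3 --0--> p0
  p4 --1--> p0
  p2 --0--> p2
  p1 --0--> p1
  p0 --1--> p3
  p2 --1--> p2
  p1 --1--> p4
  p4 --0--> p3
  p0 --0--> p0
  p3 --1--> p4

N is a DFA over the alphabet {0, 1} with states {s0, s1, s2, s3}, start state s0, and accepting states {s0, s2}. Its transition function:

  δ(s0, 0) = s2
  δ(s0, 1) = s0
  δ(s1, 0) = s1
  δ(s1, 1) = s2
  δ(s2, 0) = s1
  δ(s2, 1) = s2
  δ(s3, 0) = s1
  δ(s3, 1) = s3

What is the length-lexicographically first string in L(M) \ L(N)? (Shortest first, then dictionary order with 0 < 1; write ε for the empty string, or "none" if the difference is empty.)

0110

The string 0110 is accepted by M but not by N.
No shorter string lies in the difference, and 0110 is the lexicographically first length-4 string in L(M) \ L(N).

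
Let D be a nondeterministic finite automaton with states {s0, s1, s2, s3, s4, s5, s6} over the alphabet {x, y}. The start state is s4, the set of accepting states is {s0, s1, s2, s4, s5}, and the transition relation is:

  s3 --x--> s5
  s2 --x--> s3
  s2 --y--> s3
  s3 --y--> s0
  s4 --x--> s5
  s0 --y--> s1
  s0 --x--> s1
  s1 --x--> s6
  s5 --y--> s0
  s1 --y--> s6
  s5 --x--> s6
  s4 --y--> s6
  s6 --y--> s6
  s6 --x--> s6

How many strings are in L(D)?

The useful subgraph on states {s0, s1, s4, s5} is acyclic, so L(D) is finite; the longest accepting path visits 4 useful states, giving maximum string length 3.
Counting accepting paths from s4 by length: 1 of length 0, 1 of length 1, 1 of length 2, 2 of length 3. Total 5.

5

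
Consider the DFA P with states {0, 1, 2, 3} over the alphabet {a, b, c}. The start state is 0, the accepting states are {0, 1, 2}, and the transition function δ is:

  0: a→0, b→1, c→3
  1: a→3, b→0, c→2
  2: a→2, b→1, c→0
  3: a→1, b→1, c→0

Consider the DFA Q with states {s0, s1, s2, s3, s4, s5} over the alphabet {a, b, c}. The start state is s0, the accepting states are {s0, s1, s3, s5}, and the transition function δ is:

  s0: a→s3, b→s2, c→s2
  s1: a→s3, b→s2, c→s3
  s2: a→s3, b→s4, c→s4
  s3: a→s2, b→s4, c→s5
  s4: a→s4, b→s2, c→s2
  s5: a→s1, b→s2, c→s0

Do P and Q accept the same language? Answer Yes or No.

The string b is accepted by P but rejected by Q.
So L(P) ≠ L(Q).

No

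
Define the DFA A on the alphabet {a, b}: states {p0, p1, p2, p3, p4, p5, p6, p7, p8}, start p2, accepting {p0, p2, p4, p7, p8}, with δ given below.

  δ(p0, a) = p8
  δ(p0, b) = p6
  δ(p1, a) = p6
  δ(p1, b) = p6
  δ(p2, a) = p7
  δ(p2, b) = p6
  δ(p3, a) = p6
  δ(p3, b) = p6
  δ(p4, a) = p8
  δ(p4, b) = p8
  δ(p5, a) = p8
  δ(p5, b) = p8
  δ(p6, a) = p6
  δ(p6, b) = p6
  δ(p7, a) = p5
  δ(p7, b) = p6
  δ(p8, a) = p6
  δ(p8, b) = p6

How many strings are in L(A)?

The useful subgraph on states {p2, p5, p7, p8} is acyclic, so L(A) is finite; the longest accepting path visits 4 useful states, giving maximum string length 3.
Counting accepting paths from p2 by length: 1 of length 0, 1 of length 1, 2 of length 3. Total 4.

4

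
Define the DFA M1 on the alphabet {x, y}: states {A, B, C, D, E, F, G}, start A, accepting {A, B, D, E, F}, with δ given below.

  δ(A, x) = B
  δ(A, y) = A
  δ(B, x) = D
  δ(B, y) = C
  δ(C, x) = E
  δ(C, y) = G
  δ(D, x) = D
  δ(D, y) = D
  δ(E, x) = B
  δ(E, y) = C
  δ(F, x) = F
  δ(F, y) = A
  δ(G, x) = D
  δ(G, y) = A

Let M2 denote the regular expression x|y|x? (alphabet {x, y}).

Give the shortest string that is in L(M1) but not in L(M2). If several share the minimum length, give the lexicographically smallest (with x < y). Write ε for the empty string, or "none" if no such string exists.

The string xx is accepted by M1 but not by M2.
No shorter string lies in the difference, and xx is the lexicographically first length-2 string in L(M1) \ L(M2).

xx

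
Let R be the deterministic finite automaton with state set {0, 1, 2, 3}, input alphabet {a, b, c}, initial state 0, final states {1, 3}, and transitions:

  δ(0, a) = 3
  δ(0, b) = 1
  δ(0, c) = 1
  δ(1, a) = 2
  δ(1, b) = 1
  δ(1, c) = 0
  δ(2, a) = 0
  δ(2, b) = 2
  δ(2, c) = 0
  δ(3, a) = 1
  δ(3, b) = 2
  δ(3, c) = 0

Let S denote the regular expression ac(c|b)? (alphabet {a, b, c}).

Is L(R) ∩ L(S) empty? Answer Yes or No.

No

The string acb is accepted by both R and S.
Hence L(R) ∩ L(S) ≠ ∅.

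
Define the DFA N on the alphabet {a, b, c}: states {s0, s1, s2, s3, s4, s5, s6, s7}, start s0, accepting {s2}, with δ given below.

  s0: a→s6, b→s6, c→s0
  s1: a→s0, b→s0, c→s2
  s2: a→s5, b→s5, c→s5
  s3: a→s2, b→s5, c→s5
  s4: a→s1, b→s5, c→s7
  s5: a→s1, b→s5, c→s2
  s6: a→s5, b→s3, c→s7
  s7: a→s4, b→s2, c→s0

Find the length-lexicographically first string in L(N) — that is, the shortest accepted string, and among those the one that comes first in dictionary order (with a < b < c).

A breadth-first search from s0 reaches an accepting state first via the path s0 → s6 → s5 → s2 on input aac.
No string of length < 3 is accepted (BFS exhausts all shorter strings without reaching an accepting state), and aac is the lexicographically least accepting string of length 3.

aac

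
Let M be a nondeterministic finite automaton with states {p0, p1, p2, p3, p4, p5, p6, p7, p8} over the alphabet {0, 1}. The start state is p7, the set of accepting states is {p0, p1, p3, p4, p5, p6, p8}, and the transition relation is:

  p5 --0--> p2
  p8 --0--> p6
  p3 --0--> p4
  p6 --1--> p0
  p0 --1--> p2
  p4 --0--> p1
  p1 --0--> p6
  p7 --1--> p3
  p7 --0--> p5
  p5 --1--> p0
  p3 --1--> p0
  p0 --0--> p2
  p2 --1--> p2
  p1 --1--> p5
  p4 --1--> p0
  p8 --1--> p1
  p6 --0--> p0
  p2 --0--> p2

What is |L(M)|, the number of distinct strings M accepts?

12

The useful subgraph on states {p0, p1, p3, p4, p5, p6, p7} is acyclic, so L(M) is finite; the longest accepting path visits 6 useful states, giving maximum string length 5.
Counting accepting paths from p7 by length: 2 of length 1, 3 of length 2, 2 of length 3, 2 of length 4, 3 of length 5. Total 12.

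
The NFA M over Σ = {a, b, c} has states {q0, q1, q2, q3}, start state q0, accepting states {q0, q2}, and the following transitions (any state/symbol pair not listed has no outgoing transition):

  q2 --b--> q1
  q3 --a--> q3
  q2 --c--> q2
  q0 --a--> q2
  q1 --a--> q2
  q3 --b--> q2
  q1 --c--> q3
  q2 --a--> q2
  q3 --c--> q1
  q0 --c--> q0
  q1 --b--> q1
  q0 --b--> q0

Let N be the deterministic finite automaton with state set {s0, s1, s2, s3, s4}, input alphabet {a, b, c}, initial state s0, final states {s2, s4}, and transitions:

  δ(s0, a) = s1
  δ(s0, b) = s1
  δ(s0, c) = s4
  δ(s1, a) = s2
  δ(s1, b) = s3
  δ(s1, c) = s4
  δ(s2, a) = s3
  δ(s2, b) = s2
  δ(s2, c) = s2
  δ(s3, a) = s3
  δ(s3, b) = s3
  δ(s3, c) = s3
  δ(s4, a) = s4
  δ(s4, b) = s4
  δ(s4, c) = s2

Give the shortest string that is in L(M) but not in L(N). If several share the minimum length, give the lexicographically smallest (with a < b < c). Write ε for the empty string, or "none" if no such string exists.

ε

The empty string ε is accepted by M but not by N.
Since ε is the unique shortest string, it is the required witness.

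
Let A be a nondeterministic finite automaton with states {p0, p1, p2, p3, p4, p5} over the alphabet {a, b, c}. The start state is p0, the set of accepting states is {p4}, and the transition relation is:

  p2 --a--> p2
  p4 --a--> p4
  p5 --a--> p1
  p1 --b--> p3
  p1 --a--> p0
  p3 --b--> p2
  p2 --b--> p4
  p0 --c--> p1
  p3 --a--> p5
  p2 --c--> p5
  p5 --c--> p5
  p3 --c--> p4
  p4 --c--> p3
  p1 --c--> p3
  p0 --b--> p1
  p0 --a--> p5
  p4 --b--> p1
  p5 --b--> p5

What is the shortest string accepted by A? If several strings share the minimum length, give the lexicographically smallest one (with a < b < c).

bbc

A breadth-first search from p0 reaches an accepting state first via the path p0 → p1 → p3 → p4 on input bbc.
No string of length < 3 is accepted (BFS exhausts all shorter strings without reaching an accepting state), and bbc is the lexicographically least accepting string of length 3.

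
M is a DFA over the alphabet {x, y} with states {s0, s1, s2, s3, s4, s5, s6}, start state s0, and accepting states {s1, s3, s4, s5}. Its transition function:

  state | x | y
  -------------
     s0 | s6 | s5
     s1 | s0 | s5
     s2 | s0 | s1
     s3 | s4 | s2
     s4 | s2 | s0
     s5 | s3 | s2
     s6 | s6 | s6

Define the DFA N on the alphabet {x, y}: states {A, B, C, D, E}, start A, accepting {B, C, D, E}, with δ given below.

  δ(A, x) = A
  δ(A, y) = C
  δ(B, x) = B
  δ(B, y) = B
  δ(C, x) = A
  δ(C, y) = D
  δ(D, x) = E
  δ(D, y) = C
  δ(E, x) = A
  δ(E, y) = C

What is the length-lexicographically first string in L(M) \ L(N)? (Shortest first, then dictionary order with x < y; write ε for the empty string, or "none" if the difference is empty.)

yx

The string yx is accepted by M but not by N.
No shorter string lies in the difference, and yx is the lexicographically first length-2 string in L(M) \ L(N).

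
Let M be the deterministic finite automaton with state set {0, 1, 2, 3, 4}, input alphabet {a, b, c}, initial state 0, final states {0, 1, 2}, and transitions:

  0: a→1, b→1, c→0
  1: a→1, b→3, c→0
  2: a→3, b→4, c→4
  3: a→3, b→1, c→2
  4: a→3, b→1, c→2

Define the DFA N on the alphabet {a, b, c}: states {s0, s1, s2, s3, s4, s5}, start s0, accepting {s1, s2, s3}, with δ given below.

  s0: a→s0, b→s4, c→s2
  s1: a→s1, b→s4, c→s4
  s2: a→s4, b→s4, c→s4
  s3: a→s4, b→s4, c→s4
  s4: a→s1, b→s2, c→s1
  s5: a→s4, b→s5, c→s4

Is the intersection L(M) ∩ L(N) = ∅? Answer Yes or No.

No

The string c is accepted by both M and N.
Hence L(M) ∩ L(N) ≠ ∅.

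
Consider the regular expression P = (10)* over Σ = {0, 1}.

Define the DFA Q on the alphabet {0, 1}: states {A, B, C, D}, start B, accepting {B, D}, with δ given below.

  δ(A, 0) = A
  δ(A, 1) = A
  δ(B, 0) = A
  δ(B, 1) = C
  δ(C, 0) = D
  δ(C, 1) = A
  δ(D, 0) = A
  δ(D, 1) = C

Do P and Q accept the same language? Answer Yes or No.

Converting the expression P to a DFA (subset construction, then merging equivalent states) gives the minimal DFA with states {p0, p1, p2}, start state p0, accepting states {p0} and transitions p0: 0→p1, 1→p2; p1: 0→p1, 1→p1; p2: 0→p0, 1→p1.
Exploring the product automaton P × Q from the start pair (p0, B), following both machines on each input symbol, reaches 4 state pairs: (p0, B), (p1, A), (p2, C), (p0, D).
P accepts in {p0} and Q accepts in {B, D}. In every reachable pair the two components are either both accepting — (p0, B), (p0, D) — or both non-accepting, so no string is accepted by exactly one of the machines: L(P) \ L(Q) and L(Q) \ L(P) are both empty.
Hence every string is accepted by P iff it is accepted by Q, and the two languages coincide.

Yes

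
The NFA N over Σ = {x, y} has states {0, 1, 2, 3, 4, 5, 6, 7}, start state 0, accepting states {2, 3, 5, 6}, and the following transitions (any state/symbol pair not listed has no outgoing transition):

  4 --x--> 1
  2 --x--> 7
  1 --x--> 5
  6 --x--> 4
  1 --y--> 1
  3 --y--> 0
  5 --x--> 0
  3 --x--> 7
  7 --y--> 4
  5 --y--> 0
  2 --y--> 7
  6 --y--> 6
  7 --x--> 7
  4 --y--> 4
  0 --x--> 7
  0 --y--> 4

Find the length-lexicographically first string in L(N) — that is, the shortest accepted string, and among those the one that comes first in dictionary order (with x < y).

yxx

A breadth-first search from 0 reaches an accepting state first via the path 0 → 4 → 1 → 5 on input yxx.
No string of length < 3 is accepted (BFS exhausts all shorter strings without reaching an accepting state), and yxx is the lexicographically least accepting string of length 3.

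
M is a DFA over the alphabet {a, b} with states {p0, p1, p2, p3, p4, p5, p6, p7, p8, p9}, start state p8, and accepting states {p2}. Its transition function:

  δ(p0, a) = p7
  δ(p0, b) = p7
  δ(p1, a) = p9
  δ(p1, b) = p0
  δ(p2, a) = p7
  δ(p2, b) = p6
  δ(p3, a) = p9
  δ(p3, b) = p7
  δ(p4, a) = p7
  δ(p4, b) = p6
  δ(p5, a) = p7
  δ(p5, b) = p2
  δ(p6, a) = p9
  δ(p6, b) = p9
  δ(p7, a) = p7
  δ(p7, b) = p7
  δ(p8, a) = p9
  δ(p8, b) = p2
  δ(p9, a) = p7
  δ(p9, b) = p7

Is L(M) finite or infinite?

The useful states (reachable from p8 and able to reach an accepting state) are {p2, p8}.
Restricted to these states the transition graph has no cycle, so every accepting path has bounded length and L is finite.

finite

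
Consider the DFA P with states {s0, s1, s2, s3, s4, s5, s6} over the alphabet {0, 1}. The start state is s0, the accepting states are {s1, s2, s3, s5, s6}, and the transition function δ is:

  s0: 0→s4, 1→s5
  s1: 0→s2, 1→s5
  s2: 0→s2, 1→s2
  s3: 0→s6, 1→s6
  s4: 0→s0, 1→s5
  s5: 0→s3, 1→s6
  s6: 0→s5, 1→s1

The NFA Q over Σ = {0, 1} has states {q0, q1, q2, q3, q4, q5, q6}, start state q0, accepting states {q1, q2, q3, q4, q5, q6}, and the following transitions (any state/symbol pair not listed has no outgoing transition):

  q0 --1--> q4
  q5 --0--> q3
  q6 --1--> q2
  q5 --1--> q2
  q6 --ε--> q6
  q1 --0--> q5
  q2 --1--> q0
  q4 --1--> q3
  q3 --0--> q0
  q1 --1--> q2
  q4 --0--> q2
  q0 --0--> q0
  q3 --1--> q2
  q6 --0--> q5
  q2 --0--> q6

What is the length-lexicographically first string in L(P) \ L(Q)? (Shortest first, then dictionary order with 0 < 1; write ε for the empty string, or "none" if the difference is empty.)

101

The string 101 is accepted by P but not by Q.
No shorter string lies in the difference, and 101 is the lexicographically first length-3 string in L(P) \ L(Q).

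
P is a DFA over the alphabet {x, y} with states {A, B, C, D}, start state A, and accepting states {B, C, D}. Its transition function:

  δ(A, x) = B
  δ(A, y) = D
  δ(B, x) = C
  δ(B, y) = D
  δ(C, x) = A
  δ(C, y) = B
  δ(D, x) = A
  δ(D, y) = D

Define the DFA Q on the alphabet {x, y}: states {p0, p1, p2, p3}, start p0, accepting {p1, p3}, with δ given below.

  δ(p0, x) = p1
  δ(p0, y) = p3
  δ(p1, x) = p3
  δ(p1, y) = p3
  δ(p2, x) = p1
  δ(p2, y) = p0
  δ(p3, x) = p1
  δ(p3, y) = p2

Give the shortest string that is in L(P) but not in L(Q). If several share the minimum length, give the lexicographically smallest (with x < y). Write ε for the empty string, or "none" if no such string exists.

yy

The string yy is accepted by P but not by Q.
No shorter string lies in the difference, and yy is the lexicographically first length-2 string in L(P) \ L(Q).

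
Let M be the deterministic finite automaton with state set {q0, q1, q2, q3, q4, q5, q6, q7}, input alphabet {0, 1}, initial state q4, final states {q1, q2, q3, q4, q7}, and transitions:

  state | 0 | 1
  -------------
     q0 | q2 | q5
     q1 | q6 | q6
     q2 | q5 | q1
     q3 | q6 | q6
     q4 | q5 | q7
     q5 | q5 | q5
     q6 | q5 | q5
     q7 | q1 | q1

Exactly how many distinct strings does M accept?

4

The useful subgraph on states {q1, q4, q7} is acyclic, so L(M) is finite; the longest accepting path visits 3 useful states, giving maximum string length 2.
Counting accepting paths from q4 by length: 1 of length 0, 1 of length 1, 2 of length 2. Total 4.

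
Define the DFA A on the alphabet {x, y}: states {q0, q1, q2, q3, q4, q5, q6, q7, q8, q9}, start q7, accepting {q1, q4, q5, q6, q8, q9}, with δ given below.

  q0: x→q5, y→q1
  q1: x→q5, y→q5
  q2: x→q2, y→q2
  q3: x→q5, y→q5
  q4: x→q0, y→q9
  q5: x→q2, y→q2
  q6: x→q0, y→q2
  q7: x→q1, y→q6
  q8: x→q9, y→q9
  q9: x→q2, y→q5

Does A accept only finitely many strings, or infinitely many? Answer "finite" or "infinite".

The useful states (reachable from q7 and able to reach an accepting state) are {q0, q1, q5, q6, q7}.
Restricted to these states the transition graph has no cycle, so every accepting path has bounded length and L is finite.

finite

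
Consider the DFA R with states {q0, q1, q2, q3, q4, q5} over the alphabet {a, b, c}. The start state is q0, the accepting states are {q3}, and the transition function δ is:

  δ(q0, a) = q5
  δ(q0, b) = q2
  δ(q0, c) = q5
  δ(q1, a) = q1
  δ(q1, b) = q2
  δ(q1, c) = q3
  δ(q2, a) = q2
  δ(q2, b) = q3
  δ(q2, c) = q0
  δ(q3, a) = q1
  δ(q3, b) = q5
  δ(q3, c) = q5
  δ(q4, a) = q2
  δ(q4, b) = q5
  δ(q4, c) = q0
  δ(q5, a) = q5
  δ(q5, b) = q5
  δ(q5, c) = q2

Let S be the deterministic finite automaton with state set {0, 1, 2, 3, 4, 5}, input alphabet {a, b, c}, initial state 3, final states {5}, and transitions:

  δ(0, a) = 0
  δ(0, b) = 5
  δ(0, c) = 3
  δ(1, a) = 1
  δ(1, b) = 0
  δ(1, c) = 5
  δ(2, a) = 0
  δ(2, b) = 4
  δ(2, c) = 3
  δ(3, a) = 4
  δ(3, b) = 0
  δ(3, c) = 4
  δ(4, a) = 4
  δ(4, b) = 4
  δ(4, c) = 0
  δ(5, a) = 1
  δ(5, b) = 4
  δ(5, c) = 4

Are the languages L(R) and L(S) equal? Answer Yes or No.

Exploring the product automaton R × S from the start pair (q0, 3), following both machines on each input symbol, reaches 5 state pairs: (q0, 3), (q5, 4), (q2, 0), (q3, 5), (q1, 1).
R accepts in {q3} and S accepts in {5}. In every reachable pair the two components are either both accepting — (q3, 5) — or both non-accepting, so no string is accepted by exactly one of the machines: L(R) \ L(S) and L(S) \ L(R) are both empty.
Hence every string is accepted by R iff it is accepted by S, and the two languages coincide.

Yes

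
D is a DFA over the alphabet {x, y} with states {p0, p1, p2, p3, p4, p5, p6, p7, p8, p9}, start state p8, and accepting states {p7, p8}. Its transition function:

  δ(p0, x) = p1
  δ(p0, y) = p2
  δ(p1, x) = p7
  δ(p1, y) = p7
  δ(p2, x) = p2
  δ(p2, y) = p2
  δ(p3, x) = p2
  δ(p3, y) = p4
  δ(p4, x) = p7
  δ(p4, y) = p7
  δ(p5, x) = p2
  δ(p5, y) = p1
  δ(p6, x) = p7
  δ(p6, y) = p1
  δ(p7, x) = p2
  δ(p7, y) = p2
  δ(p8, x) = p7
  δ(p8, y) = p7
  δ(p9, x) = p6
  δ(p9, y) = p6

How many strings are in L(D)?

The useful subgraph on states {p7, p8} is acyclic, so L(D) is finite; the longest accepting path visits 2 useful states, giving maximum string length 1.
Counting accepting paths from p8 by length: 1 of length 0, 2 of length 1. Total 3.

3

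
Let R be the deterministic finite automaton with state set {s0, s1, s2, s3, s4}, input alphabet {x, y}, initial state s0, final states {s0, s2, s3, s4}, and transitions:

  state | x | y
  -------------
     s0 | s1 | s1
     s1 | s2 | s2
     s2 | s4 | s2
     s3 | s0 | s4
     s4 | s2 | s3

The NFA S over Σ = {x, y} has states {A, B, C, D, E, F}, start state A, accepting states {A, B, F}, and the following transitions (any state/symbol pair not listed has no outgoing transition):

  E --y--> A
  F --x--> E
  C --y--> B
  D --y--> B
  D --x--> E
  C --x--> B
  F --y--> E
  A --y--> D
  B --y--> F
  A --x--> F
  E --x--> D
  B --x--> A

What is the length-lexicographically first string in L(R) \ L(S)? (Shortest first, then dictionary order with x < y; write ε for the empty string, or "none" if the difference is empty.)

The string xx is accepted by R but not by S.
No shorter string lies in the difference, and xx is the lexicographically first length-2 string in L(R) \ L(S).

xx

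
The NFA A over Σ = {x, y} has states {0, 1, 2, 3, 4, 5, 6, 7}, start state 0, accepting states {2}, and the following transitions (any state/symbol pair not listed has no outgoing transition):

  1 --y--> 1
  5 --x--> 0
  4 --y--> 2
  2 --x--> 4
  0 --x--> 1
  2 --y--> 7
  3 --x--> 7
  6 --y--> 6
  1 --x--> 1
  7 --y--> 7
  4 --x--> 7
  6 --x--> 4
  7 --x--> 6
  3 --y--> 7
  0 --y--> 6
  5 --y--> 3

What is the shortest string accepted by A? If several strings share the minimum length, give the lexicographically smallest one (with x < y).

yxy

A breadth-first search from 0 reaches an accepting state first via the path 0 → 6 → 4 → 2 on input yxy.
No string of length < 3 is accepted (BFS exhausts all shorter strings without reaching an accepting state), and yxy is the lexicographically least accepting string of length 3.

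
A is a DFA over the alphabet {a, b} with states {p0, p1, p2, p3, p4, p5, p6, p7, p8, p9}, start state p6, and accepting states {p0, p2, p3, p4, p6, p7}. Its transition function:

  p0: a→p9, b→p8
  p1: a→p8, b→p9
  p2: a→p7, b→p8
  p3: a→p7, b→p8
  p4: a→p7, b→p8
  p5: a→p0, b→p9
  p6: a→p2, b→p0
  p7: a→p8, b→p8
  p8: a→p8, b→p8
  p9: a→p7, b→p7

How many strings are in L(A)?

The useful subgraph on states {p0, p2, p6, p7, p9} is acyclic, so L(A) is finite; the longest accepting path visits 4 useful states, giving maximum string length 3.
Counting accepting paths from p6 by length: 1 of length 0, 2 of length 1, 1 of length 2, 2 of length 3. Total 6.

6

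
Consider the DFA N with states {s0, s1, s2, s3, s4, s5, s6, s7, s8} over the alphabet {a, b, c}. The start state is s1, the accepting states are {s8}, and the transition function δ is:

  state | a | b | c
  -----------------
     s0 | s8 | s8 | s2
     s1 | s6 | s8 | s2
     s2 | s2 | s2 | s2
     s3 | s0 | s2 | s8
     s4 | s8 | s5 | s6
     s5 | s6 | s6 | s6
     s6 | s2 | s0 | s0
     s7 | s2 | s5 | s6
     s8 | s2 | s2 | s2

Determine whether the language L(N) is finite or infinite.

finite

The useful states (reachable from s1 and able to reach an accepting state) are {s0, s1, s6, s8}.
Restricted to these states the transition graph has no cycle, so every accepting path has bounded length and L is finite.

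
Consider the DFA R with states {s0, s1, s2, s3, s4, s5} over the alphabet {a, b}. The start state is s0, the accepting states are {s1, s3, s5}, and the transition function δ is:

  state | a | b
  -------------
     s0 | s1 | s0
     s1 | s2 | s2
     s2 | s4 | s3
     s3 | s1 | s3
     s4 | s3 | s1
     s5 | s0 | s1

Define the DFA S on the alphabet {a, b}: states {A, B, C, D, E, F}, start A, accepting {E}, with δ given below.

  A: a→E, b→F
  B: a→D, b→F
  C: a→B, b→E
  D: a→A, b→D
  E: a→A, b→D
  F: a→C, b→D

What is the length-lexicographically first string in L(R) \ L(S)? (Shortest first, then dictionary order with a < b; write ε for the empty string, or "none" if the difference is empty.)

The string ba is accepted by R but not by S.
No shorter string lies in the difference, and ba is the lexicographically first length-2 string in L(R) \ L(S).

ba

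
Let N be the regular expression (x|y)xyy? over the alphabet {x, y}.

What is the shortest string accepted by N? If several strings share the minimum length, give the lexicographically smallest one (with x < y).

xxy

By inspection of the expression, no string of length less than 3 matches, and xxy is the lexicographically first match of length 3.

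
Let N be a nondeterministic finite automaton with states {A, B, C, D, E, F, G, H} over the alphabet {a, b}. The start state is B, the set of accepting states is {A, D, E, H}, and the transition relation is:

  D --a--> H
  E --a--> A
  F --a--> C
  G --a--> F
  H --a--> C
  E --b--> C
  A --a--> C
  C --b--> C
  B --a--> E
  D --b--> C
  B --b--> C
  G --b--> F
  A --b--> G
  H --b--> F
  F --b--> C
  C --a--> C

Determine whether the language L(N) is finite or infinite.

finite

The useful states (reachable from B and able to reach an accepting state) are {A, B, E}.
Restricted to these states the transition graph has no cycle, so every accepting path has bounded length and L is finite.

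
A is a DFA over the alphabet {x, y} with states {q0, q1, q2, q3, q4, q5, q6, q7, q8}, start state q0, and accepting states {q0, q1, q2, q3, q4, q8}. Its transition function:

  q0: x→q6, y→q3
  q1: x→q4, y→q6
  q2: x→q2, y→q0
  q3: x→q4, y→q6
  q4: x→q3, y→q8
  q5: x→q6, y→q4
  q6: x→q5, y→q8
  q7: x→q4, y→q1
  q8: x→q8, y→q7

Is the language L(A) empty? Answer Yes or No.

The empty string ε is accepted: the run q0 ends in the accepting state q0.
Since at least one string is accepted, L(A) is not empty.

No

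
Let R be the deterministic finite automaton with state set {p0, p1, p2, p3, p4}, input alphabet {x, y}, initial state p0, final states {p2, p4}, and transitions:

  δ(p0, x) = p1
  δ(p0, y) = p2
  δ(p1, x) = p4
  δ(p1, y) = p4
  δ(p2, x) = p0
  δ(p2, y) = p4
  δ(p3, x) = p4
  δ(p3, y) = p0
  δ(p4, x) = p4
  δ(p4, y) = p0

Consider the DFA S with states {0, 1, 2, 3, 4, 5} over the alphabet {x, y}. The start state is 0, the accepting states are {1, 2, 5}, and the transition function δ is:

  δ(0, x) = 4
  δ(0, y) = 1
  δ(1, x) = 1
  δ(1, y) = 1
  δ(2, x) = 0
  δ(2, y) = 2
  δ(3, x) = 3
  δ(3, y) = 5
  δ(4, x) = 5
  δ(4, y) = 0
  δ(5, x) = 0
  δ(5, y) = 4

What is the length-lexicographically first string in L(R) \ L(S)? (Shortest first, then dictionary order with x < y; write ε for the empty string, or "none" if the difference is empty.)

xy

The string xy is accepted by R but not by S.
No shorter string lies in the difference, and xy is the lexicographically first length-2 string in L(R) \ L(S).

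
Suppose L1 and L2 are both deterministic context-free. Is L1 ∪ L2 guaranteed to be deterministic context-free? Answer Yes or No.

{aⁿbⁿ : n≥0} and {aⁿb²ⁿ : n≥0} are each accepted by a deterministic PDA (push the a's; pop one per b, respectively one per two b's), but their union U is not. Suppose a DPDA M accepted U. Being deterministic, M has a single run on aⁿb²ⁿ, and since aⁿbⁿ ∈ U that run passes through an accepting configuration right after consuming the prefix aⁿbⁿ and then goes on to accept again after n more b's. Build an ordinary (nondeterministic) PDA M′ that simulates M on a's and b's and, at any moment when M is in an accepting state, may switch to a second mode in which it reads only c's, feeding each c to M as a b; M′ accepts when M does. Then M′ accepts aⁱbʲcᵏ (k≥1) exactly when both aⁱbʲ ∈ U and aⁱbʲ⁺ᵏ ∈ U, and checking the four cases (i=j or j=2i, combined with j+k=i or j+k=2i) leaves only i=j=k: so L(M′) ∩ a*b*c⁺ = {aⁿbⁿcⁿ : n≥1} would be context-free, which it is not (pumping lemma) — contradiction. (The union is an unambiguous CFL; it is determinism, not unambiguity, that fails.)

No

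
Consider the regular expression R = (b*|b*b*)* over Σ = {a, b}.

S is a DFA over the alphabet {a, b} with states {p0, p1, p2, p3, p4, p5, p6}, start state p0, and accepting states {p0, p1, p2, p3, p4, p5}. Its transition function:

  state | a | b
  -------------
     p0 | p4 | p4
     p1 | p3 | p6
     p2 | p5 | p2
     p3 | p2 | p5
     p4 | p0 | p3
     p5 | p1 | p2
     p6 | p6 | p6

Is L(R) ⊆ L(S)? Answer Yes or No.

Yes

Converting the expression R to a DFA (subset construction, then merging equivalent states) gives the minimal DFA with states {r0, r1}, start state r0, accepting states {r0} and transitions r0: a→r1, b→r0; r1: a→r1, b→r1.
Exploring the product automaton R × S from the start pair (r0, p0), following both machines on each input symbol, reaches 12 state pairs: (r0, p0), (r1, p4), (r0, p4), (r1, p0), (r1, p3), (r0, p3), (r1, p2), (r1, p5), (r0, p5), (r1, p1), (r0, p2), (r1, p6).
R accepts in {r0} and S accepts in {p0, p1, p2, p3, p4, p5}. The reachable pairs whose R-component is accepting are (r0, p0), (r0, p4), (r0, p3), (r0, p5), (r0, p2); in each of them the S-component is accepting too, so the product for L(R) \ L(S) (R-component accepting, S-component rejecting) has no reachable accepting pair and the difference is empty.
Hence every string in L(R) is also in L(S).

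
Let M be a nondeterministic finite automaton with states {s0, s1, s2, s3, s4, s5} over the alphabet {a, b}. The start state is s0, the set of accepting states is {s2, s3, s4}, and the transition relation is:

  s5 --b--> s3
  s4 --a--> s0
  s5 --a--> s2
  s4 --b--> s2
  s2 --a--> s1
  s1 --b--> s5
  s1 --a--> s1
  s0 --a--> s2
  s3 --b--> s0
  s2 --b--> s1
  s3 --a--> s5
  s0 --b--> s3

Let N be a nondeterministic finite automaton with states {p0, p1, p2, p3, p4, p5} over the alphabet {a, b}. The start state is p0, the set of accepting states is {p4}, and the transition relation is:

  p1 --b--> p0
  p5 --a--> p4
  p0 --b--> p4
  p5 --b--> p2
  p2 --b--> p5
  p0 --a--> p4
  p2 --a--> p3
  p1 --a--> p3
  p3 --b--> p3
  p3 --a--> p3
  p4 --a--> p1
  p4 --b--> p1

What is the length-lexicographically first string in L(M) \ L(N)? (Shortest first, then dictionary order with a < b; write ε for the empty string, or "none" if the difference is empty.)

The string baa is accepted by M but not by N.
No shorter string lies in the difference, and baa is the lexicographically first length-3 string in L(M) \ L(N).

baa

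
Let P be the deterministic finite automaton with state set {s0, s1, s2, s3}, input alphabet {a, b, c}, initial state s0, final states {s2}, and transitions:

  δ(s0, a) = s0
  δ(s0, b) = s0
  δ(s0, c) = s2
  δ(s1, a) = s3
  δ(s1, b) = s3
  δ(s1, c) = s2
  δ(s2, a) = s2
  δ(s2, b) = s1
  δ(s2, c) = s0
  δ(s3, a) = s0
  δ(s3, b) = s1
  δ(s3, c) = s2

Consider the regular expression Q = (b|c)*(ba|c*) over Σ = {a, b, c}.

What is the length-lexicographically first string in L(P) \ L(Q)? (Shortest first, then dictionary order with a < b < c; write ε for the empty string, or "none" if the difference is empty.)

The string ac is accepted by P but not by Q.
No shorter string lies in the difference, and ac is the lexicographically first length-2 string in L(P) \ L(Q).

ac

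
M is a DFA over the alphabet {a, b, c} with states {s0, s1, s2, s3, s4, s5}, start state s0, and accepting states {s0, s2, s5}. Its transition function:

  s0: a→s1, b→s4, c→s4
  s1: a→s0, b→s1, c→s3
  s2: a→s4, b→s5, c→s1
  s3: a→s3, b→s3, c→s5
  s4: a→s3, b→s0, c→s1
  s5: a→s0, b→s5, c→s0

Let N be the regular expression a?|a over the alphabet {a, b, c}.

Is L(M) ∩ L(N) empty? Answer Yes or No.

The empty string ε is accepted by both M and N.
Hence L(M) ∩ L(N) ≠ ∅.

No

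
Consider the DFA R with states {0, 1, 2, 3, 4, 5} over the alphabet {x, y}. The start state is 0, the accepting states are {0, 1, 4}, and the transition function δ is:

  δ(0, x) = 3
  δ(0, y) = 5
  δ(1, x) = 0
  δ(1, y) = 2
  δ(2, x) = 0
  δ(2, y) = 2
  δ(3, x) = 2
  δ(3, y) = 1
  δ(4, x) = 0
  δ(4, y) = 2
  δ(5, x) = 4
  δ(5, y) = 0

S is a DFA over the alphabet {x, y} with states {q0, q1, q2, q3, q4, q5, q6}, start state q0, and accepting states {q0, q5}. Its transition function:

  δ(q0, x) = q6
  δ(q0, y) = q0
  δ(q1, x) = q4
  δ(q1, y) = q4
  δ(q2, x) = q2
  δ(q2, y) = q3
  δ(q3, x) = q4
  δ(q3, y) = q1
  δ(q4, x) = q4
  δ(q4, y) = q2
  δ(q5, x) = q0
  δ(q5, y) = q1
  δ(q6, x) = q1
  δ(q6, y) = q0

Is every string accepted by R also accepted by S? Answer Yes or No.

No

The string yx is in L(R) but not in L(S).
So L(R) ⊄ L(S).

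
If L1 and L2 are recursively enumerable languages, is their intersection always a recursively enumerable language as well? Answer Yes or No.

Run the recogniser for L₁; if it accepts, run the recogniser for L₂ and accept if that accepts too. If either runs forever the input is never accepted, which is all a recogniser needs.
So the recursively enumerable languages are closed under intersection.

Yes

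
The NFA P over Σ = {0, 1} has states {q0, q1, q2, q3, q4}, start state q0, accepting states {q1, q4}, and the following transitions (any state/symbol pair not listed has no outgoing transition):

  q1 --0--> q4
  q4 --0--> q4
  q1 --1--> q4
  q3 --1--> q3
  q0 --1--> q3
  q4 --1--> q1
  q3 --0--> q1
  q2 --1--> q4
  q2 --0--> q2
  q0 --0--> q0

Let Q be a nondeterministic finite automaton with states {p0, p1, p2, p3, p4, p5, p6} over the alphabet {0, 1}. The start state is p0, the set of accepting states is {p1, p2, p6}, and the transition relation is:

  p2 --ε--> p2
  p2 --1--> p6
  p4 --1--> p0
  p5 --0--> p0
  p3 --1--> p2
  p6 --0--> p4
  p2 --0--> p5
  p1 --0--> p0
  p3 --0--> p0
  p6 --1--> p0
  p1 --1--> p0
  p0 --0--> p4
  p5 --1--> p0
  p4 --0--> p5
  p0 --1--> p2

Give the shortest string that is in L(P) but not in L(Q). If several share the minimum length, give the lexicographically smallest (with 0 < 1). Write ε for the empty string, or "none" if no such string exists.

10

The string 10 is accepted by P but not by Q.
No shorter string lies in the difference, and 10 is the lexicographically first length-2 string in L(P) \ L(Q).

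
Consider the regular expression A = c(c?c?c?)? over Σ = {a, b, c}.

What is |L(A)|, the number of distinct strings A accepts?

The expression has no Kleene star, so L(A) is finite. Expanding the alternatives gives {c, cc, ccc, cccc}.
That is 1 of length 1, 1 of length 2, 1 of length 3, 1 of length 4: 4 strings in all.

4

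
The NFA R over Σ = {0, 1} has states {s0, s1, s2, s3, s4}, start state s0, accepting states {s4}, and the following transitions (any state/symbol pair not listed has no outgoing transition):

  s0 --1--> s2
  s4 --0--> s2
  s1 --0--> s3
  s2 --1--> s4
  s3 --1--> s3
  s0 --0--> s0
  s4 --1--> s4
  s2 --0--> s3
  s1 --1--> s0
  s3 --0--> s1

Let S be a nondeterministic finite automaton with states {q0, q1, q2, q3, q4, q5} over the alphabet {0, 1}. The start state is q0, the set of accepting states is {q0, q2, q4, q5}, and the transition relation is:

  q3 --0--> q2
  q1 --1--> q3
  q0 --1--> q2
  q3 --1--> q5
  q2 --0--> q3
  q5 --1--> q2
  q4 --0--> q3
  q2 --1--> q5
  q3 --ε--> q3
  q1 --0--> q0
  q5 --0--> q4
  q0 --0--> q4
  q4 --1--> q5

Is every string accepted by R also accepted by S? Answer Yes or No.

Exploring the product automaton R × S from the start pair (s0, q0), following both machines on each input symbol, reaches 18 state pairs: (s0, q0), (s0, q4), (s2, q2), (s0, q3), (s2, q5), (s3, q3), (s4, q5), (s0, q2), (s3, q4), (s4, q2), (s1, q2), (s3, q5), (s2, q4), (s1, q3), (s2, q3), (s0, q5), (s1, q4), (s3, q2).
R accepts in {s4} and S accepts in {q0, q2, q4, q5}. The reachable pairs whose R-component is accepting are (s4, q5), (s4, q2); in each of them the S-component is accepting too, so the product for L(R) \ L(S) (R-component accepting, S-component rejecting) has no reachable accepting pair and the difference is empty.
Hence every string in L(R) is also in L(S).

Yes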